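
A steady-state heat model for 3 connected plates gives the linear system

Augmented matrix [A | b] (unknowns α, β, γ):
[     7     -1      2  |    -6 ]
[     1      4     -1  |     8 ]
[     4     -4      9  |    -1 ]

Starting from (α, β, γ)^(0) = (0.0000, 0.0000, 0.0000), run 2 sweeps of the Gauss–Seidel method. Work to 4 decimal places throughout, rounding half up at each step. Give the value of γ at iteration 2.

1.4166

Iteration 1:
  α = (-6 - (-1)·0.0000 - (2)·0.0000) / (7) = -0.8571
  β = (8 - (1)·-0.8571 - (-1)·0.0000) / (4) = 2.2143
  γ = (-1 - (4)·-0.8571 - (-4)·2.2143) / (9) = 1.2540
Iteration 2:
  α = (-6 - (-1)·2.2143 - (2)·1.2540) / (7) = -0.8991
  β = (8 - (1)·-0.8991 - (-1)·1.2540) / (4) = 2.5383
  γ = (-1 - (4)·-0.8991 - (-4)·2.5383) / (9) = 1.4166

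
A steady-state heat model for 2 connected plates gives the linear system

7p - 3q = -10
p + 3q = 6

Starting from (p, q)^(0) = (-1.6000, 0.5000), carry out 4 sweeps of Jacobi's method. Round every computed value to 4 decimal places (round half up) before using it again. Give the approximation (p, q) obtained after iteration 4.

Iteration 1:
  p = (-10 - (-3)·0.5000) / (7) = -1.2143
  q = (6 - (1)·-1.6000) / (3) = 2.5333
Iteration 2:
  p = (-10 - (-3)·2.5333) / (7) = -0.3429
  q = (6 - (1)·-1.2143) / (3) = 2.4048
Iteration 3:
  p = (-10 - (-3)·2.4048) / (7) = -0.3979
  q = (6 - (1)·-0.3429) / (3) = 2.1143
Iteration 4:
  p = (-10 - (-3)·2.1143) / (7) = -0.5224
  q = (6 - (1)·-0.3979) / (3) = 2.1326

(-0.5224, 2.1326)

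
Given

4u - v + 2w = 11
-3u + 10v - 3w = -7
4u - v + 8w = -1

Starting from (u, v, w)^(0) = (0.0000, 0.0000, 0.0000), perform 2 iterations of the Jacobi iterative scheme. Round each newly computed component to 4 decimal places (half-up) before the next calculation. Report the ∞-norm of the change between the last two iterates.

Iteration 1:
  u = (11 - (-1)·0.0000 - (2)·0.0000) / (4) = 2.7500
  v = (-7 - (-3)·0.0000 - (-3)·0.0000) / (10) = -0.7000
  w = (-1 - (4)·0.0000 - (-1)·0.0000) / (8) = -0.1250
Iteration 2:
  u = (11 - (-1)·-0.7000 - (2)·-0.1250) / (4) = 2.6375
  v = (-7 - (-3)·2.7500 - (-3)·-0.1250) / (10) = 0.0875
  w = (-1 - (4)·2.7500 - (-1)·-0.7000) / (8) = -1.5875
Change: (-0.1125, 0.7875, -1.4625) → max |·| = 1.4625

1.4625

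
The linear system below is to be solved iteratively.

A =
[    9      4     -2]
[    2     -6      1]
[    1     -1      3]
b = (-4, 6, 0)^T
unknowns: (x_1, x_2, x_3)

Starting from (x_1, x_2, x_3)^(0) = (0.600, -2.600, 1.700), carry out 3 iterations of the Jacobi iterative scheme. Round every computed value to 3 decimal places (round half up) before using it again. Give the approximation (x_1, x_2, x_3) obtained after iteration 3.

(-0.201, -1.240, -0.121)

Iteration 1:
  x_1 = (-4 - (4)·-2.600 - (-2)·1.700) / (9) = 1.089
  x_2 = (6 - (2)·0.600 - (1)·1.700) / (-6) = -0.517
  x_3 = (0 - (1)·0.600 - (-1)·-2.600) / (3) = -1.067
Iteration 2:
  x_1 = (-4 - (4)·-0.517 - (-2)·-1.067) / (9) = -0.452
  x_2 = (6 - (2)·1.089 - (1)·-1.067) / (-6) = -0.815
  x_3 = (0 - (1)·1.089 - (-1)·-0.517) / (3) = -0.535
Iteration 3:
  x_1 = (-4 - (4)·-0.815 - (-2)·-0.535) / (9) = -0.201
  x_2 = (6 - (2)·-0.452 - (1)·-0.535) / (-6) = -1.240
  x_3 = (0 - (1)·-0.452 - (-1)·-0.815) / (3) = -0.121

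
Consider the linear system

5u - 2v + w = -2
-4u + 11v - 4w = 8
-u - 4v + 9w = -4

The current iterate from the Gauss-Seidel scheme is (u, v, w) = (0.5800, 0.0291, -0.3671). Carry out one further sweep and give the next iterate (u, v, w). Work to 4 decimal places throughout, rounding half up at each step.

(-0.3149, 0.4793, -0.2664)

One sweep:
  u = (-2 - (-2)·0.0291 - (1)·-0.3671) / (5) = -0.3149
  v = (8 - (-4)·-0.3149 - (-4)·-0.3671) / (11) = 0.4793
  w = (-4 - (-1)·-0.3149 - (-4)·0.4793) / (9) = -0.2664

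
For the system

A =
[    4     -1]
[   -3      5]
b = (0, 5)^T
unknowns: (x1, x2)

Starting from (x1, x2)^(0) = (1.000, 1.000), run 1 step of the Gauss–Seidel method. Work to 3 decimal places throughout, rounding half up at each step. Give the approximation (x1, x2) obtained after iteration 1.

Iteration 1:
  x1 = (0 - (-1)·1.000) / (4) = 0.250
  x2 = (5 - (-3)·0.250) / (5) = 1.150

(0.250, 1.150)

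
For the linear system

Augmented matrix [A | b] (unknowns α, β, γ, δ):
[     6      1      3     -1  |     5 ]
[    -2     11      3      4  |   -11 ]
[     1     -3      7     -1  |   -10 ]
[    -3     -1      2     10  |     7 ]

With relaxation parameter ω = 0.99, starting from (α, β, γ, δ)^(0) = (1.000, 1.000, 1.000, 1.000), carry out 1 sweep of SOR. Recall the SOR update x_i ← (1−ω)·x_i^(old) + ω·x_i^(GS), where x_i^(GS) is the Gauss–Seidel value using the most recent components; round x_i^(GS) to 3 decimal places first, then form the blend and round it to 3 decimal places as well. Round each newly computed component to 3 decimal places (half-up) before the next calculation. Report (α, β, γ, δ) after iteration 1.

Iteration 1:
  α: GS value = (5 - (1)·1.000 - (3)·1.000 - (-1)·1.000) / (6) = 0.333;  α ← (1−ω)·1.000 + ω·0.333 = 0.340
  β: GS value = (-11 - (-2)·0.340 - (3)·1.000 - (4)·1.000) / (11) = -1.575;  β ← (1−ω)·1.000 + ω·-1.575 = -1.549
  γ: GS value = (-10 - (1)·0.340 - (-3)·-1.549 - (-1)·1.000) / (7) = -1.998;  γ ← (1−ω)·1.000 + ω·-1.998 = -1.968
  δ: GS value = (7 - (-3)·0.340 - (-1)·-1.549 - (2)·-1.968) / (10) = 1.041;  δ ← (1−ω)·1.000 + ω·1.041 = 1.041

(0.340, -1.549, -1.968, 1.041)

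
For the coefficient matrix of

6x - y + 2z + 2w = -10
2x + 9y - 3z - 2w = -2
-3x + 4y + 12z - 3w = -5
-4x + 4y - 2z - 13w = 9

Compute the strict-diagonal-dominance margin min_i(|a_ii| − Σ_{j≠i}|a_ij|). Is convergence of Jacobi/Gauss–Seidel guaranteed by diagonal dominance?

row 1: |6| − (1+2+2) = 1
row 2: |9| − (2+3+2) = 2
row 3: |12| − (3+4+3) = 2
row 4: |-13| − (4+4+2) = 3
minimum over rows = 1 → strictly diagonally dominant (convergence guaranteed)

1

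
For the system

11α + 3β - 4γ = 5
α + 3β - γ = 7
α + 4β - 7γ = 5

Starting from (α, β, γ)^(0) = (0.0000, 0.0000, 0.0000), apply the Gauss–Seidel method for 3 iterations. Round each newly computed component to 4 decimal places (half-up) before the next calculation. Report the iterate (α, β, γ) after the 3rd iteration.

Iteration 1:
  α = (5 - (3)·0.0000 - (-4)·0.0000) / (11) = 0.4545
  β = (7 - (1)·0.4545 - (-1)·0.0000) / (3) = 2.1818
  γ = (5 - (1)·0.4545 - (4)·2.1818) / (-7) = 0.5974
Iteration 2:
  α = (5 - (3)·2.1818 - (-4)·0.5974) / (11) = 0.0767
  β = (7 - (1)·0.0767 - (-1)·0.5974) / (3) = 2.5069
  γ = (5 - (1)·0.0767 - (4)·2.5069) / (-7) = 0.7292
Iteration 3:
  α = (5 - (3)·2.5069 - (-4)·0.7292) / (11) = 0.0360
  β = (7 - (1)·0.0360 - (-1)·0.7292) / (3) = 2.5644
  γ = (5 - (1)·0.0360 - (4)·2.5644) / (-7) = 0.7562

(0.0360, 2.5644, 0.7562)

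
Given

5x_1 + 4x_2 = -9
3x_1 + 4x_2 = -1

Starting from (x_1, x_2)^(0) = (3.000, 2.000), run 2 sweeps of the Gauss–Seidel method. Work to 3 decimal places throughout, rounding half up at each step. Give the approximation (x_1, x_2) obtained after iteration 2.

Iteration 1:
  x_1 = (-9 - (4)·2.000) / (5) = -3.400
  x_2 = (-1 - (3)·-3.400) / (4) = 2.300
Iteration 2:
  x_1 = (-9 - (4)·2.300) / (5) = -3.640
  x_2 = (-1 - (3)·-3.640) / (4) = 2.480

(-3.640, 2.480)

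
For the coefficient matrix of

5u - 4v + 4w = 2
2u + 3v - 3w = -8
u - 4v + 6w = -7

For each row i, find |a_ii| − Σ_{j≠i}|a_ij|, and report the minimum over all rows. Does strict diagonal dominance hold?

row 1: |5| − (4+4) = -3
row 2: |3| − (2+3) = -2
row 3: |6| − (1+4) = 1
minimum over rows = -3 → not strictly diagonally dominant

-3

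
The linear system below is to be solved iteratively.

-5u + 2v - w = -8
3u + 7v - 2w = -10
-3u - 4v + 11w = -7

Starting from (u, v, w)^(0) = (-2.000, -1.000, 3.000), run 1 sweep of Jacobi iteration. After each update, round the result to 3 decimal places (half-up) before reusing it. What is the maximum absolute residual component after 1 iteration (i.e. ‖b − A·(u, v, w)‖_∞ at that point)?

Iteration 1:
  u = (-8 - (2)·-1.000 - (-1)·3.000) / (-5) = 0.600
  v = (-10 - (3)·-2.000 - (-2)·3.000) / (7) = 0.286
  w = (-7 - (-3)·-2.000 - (-4)·-1.000) / (11) = -1.545
Residual b − A·x = (-7.117, -16.892, 12.939); ∞-norm = 16.892

16.892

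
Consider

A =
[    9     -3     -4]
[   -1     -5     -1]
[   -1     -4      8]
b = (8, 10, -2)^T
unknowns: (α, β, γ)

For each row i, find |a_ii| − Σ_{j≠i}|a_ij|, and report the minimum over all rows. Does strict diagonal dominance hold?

row 1: |9| − (3+4) = 2
row 2: |-5| − (1+1) = 3
row 3: |8| − (1+4) = 3
minimum over rows = 2 → strictly diagonally dominant (convergence guaranteed)

2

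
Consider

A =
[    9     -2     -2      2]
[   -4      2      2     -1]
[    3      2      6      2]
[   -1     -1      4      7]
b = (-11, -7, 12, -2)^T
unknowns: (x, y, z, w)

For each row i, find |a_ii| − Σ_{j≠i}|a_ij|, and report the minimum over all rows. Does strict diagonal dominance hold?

-5

row 1: |9| − (2+2+2) = 3
row 2: |2| − (4+2+1) = -5
row 3: |6| − (3+2+2) = -1
row 4: |7| − (1+1+4) = 1
minimum over rows = -5 → not strictly diagonally dominant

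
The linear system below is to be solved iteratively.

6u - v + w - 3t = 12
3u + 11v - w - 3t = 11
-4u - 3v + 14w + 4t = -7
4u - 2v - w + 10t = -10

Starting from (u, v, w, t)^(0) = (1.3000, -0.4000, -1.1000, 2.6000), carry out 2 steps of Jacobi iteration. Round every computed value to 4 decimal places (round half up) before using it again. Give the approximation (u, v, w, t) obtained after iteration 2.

(1.5136, -0.4852, 1.2336, -2.2115)

Iteration 1:
  u = (12 - (-1)·-0.4000 - (1)·-1.1000 - (-3)·2.6000) / (6) = 3.4167
  v = (11 - (3)·1.3000 - (-1)·-1.1000 - (-3)·2.6000) / (11) = 1.2545
  w = (-7 - (-4)·1.3000 - (-3)·-0.4000 - (4)·2.6000) / (14) = -0.9571
  t = (-10 - (4)·1.3000 - (-2)·-0.4000 - (-1)·-1.1000) / (10) = -1.7100
Iteration 2:
  u = (12 - (-1)·1.2545 - (1)·-0.9571 - (-3)·-1.7100) / (6) = 1.5136
  v = (11 - (3)·3.4167 - (-1)·-0.9571 - (-3)·-1.7100) / (11) = -0.4852
  w = (-7 - (-4)·3.4167 - (-3)·1.2545 - (4)·-1.7100) / (14) = 1.2336
  t = (-10 - (4)·3.4167 - (-2)·1.2545 - (-1)·-0.9571) / (10) = -2.2115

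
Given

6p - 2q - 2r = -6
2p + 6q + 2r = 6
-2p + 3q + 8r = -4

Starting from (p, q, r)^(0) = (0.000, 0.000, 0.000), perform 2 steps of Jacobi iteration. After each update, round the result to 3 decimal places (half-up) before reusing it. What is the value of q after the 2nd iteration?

Iteration 1:
  p = (-6 - (-2)·0.000 - (-2)·0.000) / (6) = -1.000
  q = (6 - (2)·0.000 - (2)·0.000) / (6) = 1.000
  r = (-4 - (-2)·0.000 - (3)·0.000) / (8) = -0.500
Iteration 2:
  p = (-6 - (-2)·1.000 - (-2)·-0.500) / (6) = -0.833
  q = (6 - (2)·-1.000 - (2)·-0.500) / (6) = 1.500
  r = (-4 - (-2)·-1.000 - (3)·1.000) / (8) = -1.125

1.500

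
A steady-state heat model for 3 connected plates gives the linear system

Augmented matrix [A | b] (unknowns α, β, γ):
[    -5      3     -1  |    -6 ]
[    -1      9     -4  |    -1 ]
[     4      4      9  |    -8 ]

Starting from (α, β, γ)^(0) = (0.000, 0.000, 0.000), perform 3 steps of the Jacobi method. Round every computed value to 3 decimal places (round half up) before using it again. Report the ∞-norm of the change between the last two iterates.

Iteration 1:
  α = (-6 - (3)·0.000 - (-1)·0.000) / (-5) = 1.200
  β = (-1 - (-1)·0.000 - (-4)·0.000) / (9) = -0.111
  γ = (-8 - (4)·0.000 - (4)·0.000) / (9) = -0.889
Iteration 2:
  α = (-6 - (3)·-0.111 - (-1)·-0.889) / (-5) = 1.311
  β = (-1 - (-1)·1.200 - (-4)·-0.889) / (9) = -0.373
  γ = (-8 - (4)·1.200 - (4)·-0.111) / (9) = -1.373
Iteration 3:
  α = (-6 - (3)·-0.373 - (-1)·-1.373) / (-5) = 1.251
  β = (-1 - (-1)·1.311 - (-4)·-1.373) / (9) = -0.576
  γ = (-8 - (4)·1.311 - (4)·-0.373) / (9) = -1.306
Change: (-0.060, -0.203, 0.067) → max |·| = 0.203

0.203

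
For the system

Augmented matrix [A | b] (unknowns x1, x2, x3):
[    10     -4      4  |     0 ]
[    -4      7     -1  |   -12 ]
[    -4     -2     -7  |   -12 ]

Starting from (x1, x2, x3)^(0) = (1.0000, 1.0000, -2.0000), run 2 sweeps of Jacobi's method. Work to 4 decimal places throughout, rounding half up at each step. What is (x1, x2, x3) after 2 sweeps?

(-0.9143, -0.9061, 1.4367)

Iteration 1:
  x1 = (0 - (-4)·1.0000 - (4)·-2.0000) / (10) = 1.2000
  x2 = (-12 - (-4)·1.0000 - (-1)·-2.0000) / (7) = -1.4286
  x3 = (-12 - (-4)·1.0000 - (-2)·1.0000) / (-7) = 0.8571
Iteration 2:
  x1 = (0 - (-4)·-1.4286 - (4)·0.8571) / (10) = -0.9143
  x2 = (-12 - (-4)·1.2000 - (-1)·0.8571) / (7) = -0.9061
  x3 = (-12 - (-4)·1.2000 - (-2)·-1.4286) / (-7) = 1.4367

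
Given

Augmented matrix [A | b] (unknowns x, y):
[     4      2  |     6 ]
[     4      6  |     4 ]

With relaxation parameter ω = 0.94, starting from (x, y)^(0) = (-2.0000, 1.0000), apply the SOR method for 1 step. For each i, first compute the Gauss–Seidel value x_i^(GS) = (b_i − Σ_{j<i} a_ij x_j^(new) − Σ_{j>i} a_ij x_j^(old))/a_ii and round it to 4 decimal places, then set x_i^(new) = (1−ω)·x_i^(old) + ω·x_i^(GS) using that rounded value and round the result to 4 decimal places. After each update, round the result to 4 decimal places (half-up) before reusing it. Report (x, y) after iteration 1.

Iteration 1:
  x: GS value = (6 - (2)·1.0000) / (4) = 1.0000;  x ← (1−ω)·-2.0000 + ω·1.0000 = 0.8200
  y: GS value = (4 - (4)·0.8200) / (6) = 0.1200;  y ← (1−ω)·1.0000 + ω·0.1200 = 0.1728

(0.8200, 0.1728)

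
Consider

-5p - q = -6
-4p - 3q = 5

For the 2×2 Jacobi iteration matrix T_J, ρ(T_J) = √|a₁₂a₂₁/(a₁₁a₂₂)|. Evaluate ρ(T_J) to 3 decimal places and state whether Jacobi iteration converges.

a₁₂a₂₁/(a₁₁a₂₂) = (-1)·(-4) / ((-5)·(-3)) = 0.266667
ρ = √|0.266667| = √0.266667 = 0.516
ρ < 1, so Jacobi converges

0.516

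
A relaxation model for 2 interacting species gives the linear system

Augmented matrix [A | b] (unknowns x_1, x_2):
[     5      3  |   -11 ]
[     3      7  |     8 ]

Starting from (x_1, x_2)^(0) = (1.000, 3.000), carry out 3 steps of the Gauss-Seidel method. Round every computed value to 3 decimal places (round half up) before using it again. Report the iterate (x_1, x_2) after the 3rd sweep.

(-3.892, 2.811)

Iteration 1:
  x_1 = (-11 - (3)·3.000) / (5) = -4.000
  x_2 = (8 - (3)·-4.000) / (7) = 2.857
Iteration 2:
  x_1 = (-11 - (3)·2.857) / (5) = -3.914
  x_2 = (8 - (3)·-3.914) / (7) = 2.820
Iteration 3:
  x_1 = (-11 - (3)·2.820) / (5) = -3.892
  x_2 = (8 - (3)·-3.892) / (7) = 2.811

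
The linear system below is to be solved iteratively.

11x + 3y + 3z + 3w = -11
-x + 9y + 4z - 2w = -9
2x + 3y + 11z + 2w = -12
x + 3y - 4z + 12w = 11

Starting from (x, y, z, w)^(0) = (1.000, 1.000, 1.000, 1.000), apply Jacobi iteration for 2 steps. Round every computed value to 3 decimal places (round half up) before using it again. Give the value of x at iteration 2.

-0.476

Iteration 1:
  x = (-11 - (3)·1.000 - (3)·1.000 - (3)·1.000) / (11) = -1.818
  y = (-9 - (-1)·1.000 - (4)·1.000 - (-2)·1.000) / (9) = -1.111
  z = (-12 - (2)·1.000 - (3)·1.000 - (2)·1.000) / (11) = -1.727
  w = (11 - (1)·1.000 - (3)·1.000 - (-4)·1.000) / (12) = 0.917
Iteration 2:
  x = (-11 - (3)·-1.111 - (3)·-1.727 - (3)·0.917) / (11) = -0.476
  y = (-9 - (-1)·-1.818 - (4)·-1.727 - (-2)·0.917) / (9) = -0.231
  z = (-12 - (2)·-1.818 - (3)·-1.111 - (2)·0.917) / (11) = -0.624
  w = (11 - (1)·-1.818 - (3)·-1.111 - (-4)·-1.727) / (12) = 0.770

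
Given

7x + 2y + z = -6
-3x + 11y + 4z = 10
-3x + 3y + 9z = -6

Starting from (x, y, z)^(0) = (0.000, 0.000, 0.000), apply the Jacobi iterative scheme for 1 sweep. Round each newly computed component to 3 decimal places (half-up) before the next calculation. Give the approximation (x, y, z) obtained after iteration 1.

(-0.857, 0.909, -0.667)

Iteration 1:
  x = (-6 - (2)·0.000 - (1)·0.000) / (7) = -0.857
  y = (10 - (-3)·0.000 - (4)·0.000) / (11) = 0.909
  z = (-6 - (-3)·0.000 - (3)·0.000) / (9) = -0.667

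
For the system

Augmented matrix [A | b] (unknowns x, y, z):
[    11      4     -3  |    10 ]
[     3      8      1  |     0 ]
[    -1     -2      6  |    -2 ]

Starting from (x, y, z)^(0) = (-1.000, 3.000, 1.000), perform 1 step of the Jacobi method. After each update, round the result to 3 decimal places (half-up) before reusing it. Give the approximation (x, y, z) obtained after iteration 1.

Iteration 1:
  x = (10 - (4)·3.000 - (-3)·1.000) / (11) = 0.091
  y = (0 - (3)·-1.000 - (1)·1.000) / (8) = 0.250
  z = (-2 - (-1)·-1.000 - (-2)·3.000) / (6) = 0.500

(0.091, 0.250, 0.500)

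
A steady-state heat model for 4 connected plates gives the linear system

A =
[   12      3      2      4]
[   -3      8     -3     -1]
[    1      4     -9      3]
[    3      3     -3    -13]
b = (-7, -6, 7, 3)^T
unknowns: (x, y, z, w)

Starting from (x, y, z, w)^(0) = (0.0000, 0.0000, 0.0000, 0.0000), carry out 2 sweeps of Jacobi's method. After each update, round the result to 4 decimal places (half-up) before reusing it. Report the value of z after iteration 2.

Iteration 1:
  x = (-7 - (3)·0.0000 - (2)·0.0000 - (4)·0.0000) / (12) = -0.5833
  y = (-6 - (-3)·0.0000 - (-3)·0.0000 - (-1)·0.0000) / (8) = -0.7500
  z = (7 - (1)·0.0000 - (4)·0.0000 - (3)·0.0000) / (-9) = -0.7778
  w = (3 - (3)·0.0000 - (3)·0.0000 - (-3)·0.0000) / (-13) = -0.2308
Iteration 2:
  x = (-7 - (3)·-0.7500 - (2)·-0.7778 - (4)·-0.2308) / (12) = -0.1893
  y = (-6 - (-3)·-0.5833 - (-3)·-0.7778 - (-1)·-0.2308) / (8) = -1.2893
  z = (7 - (1)·-0.5833 - (4)·-0.7500 - (3)·-0.2308) / (-9) = -1.2529
  w = (3 - (3)·-0.5833 - (3)·-0.7500 - (-3)·-0.7778) / (-13) = -0.3590

-1.2529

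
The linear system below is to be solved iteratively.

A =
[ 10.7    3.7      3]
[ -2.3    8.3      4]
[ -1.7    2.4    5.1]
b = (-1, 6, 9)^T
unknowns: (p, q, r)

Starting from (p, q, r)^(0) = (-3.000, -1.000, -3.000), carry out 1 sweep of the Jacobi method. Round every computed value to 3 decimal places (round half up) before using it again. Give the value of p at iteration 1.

Iteration 1:
  p = (-1 - (3.7)·-1.000 - (3)·-3.000) / (10.7) = 1.093
  q = (6 - (-2.3)·-3.000 - (4)·-3.000) / (8.3) = 1.337
  r = (9 - (-1.7)·-3.000 - (2.4)·-1.000) / (5.1) = 1.235

1.093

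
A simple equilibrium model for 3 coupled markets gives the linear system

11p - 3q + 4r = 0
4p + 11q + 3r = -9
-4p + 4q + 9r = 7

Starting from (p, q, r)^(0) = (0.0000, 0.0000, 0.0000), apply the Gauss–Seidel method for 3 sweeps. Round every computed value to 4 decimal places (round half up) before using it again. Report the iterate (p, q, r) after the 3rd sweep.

(-0.5695, -0.8546, 0.9045)

Iteration 1:
  p = (0 - (-3)·0.0000 - (4)·0.0000) / (11) = 0.0000
  q = (-9 - (4)·0.0000 - (3)·0.0000) / (11) = -0.8182
  r = (7 - (-4)·0.0000 - (4)·-0.8182) / (9) = 1.1414
Iteration 2:
  p = (0 - (-3)·-0.8182 - (4)·1.1414) / (11) = -0.6382
  q = (-9 - (4)·-0.6382 - (3)·1.1414) / (11) = -0.8974
  r = (7 - (-4)·-0.6382 - (4)·-0.8974) / (9) = 0.8930
Iteration 3:
  p = (0 - (-3)·-0.8974 - (4)·0.8930) / (11) = -0.5695
  q = (-9 - (4)·-0.5695 - (3)·0.8930) / (11) = -0.8546
  r = (7 - (-4)·-0.5695 - (4)·-0.8546) / (9) = 0.9045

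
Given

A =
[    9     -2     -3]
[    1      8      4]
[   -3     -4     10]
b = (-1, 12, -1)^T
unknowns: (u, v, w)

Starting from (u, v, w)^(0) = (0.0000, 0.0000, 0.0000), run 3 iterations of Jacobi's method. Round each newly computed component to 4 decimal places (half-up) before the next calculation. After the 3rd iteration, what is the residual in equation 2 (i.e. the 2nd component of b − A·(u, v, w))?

-0.6648

Iteration 1:
  u = (-1 - (-2)·0.0000 - (-3)·0.0000) / (9) = -0.1111
  v = (12 - (1)·0.0000 - (4)·0.0000) / (8) = 1.5000
  w = (-1 - (-3)·0.0000 - (-4)·0.0000) / (10) = -0.1000
Iteration 2:
  u = (-1 - (-2)·1.5000 - (-3)·-0.1000) / (9) = 0.1889
  v = (12 - (1)·-0.1111 - (4)·-0.1000) / (8) = 1.5639
  w = (-1 - (-3)·-0.1111 - (-4)·1.5000) / (10) = 0.4667
Iteration 3:
  u = (-1 - (-2)·1.5639 - (-3)·0.4667) / (9) = 0.3920
  v = (12 - (1)·0.1889 - (4)·0.4667) / (8) = 1.2430
  w = (-1 - (-3)·0.1889 - (-4)·1.5639) / (10) = 0.5822
Residual b − A·x = (-0.2954, -0.6648, -0.6740)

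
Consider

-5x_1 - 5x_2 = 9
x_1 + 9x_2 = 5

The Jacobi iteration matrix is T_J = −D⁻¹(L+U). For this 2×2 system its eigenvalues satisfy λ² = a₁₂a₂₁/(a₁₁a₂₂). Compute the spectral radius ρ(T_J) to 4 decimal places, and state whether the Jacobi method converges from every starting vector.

0.3333

a₁₂a₂₁/(a₁₁a₂₂) = (-5)·(1) / ((-5)·(9)) = 0.111111
ρ = √|0.111111| = √0.111111 = 0.3333
ρ < 1, so Jacobi converges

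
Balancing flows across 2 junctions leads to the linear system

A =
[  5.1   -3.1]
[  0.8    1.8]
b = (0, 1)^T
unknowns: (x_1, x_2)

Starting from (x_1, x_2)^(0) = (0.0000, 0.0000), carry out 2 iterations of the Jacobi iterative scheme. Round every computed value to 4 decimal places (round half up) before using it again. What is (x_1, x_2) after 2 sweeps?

Iteration 1:
  x_1 = (0 - (-3.1)·0.0000) / (5.1) = 0.0000
  x_2 = (1 - (0.8)·0.0000) / (1.8) = 0.5556
Iteration 2:
  x_1 = (0 - (-3.1)·0.5556) / (5.1) = 0.3377
  x_2 = (1 - (0.8)·0.0000) / (1.8) = 0.5556

(0.3377, 0.5556)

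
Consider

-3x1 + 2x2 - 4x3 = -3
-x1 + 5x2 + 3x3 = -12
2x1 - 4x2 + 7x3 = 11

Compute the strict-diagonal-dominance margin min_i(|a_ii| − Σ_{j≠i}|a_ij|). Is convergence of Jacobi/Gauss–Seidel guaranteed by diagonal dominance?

-3

row 1: |-3| − (2+4) = -3
row 2: |5| − (1+3) = 1
row 3: |7| − (2+4) = 1
minimum over rows = -3 → not strictly diagonally dominant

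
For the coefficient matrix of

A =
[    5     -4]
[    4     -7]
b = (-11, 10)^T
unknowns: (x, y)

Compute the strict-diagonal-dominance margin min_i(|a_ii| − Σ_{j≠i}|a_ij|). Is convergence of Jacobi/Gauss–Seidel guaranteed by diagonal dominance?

row 1: |5| − (4) = 1
row 2: |-7| − (4) = 3
minimum over rows = 1 → strictly diagonally dominant (convergence guaranteed)

1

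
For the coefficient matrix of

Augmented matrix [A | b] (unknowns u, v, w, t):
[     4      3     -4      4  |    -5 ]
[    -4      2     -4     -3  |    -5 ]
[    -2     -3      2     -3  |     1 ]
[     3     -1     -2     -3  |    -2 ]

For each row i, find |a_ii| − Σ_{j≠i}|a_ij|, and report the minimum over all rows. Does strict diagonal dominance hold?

-9

row 1: |4| − (3+4+4) = -7
row 2: |2| − (4+4+3) = -9
row 3: |2| − (2+3+3) = -6
row 4: |-3| − (3+1+2) = -3
minimum over rows = -9 → not strictly diagonally dominant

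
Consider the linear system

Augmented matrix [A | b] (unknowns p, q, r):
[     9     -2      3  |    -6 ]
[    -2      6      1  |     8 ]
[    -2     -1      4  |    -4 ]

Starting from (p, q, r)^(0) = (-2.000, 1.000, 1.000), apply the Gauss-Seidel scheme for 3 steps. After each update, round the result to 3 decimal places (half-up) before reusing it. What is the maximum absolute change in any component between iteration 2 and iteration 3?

Iteration 1:
  p = (-6 - (-2)·1.000 - (3)·1.000) / (9) = -0.778
  q = (8 - (-2)·-0.778 - (1)·1.000) / (6) = 0.907
  r = (-4 - (-2)·-0.778 - (-1)·0.907) / (4) = -1.162
Iteration 2:
  p = (-6 - (-2)·0.907 - (3)·-1.162) / (9) = -0.078
  q = (8 - (-2)·-0.078 - (1)·-1.162) / (6) = 1.501
  r = (-4 - (-2)·-0.078 - (-1)·1.501) / (4) = -0.664
Iteration 3:
  p = (-6 - (-2)·1.501 - (3)·-0.664) / (9) = -0.112
  q = (8 - (-2)·-0.112 - (1)·-0.664) / (6) = 1.407
  r = (-4 - (-2)·-0.112 - (-1)·1.407) / (4) = -0.704
Change: (-0.034, -0.094, -0.040) → max |·| = 0.094

0.094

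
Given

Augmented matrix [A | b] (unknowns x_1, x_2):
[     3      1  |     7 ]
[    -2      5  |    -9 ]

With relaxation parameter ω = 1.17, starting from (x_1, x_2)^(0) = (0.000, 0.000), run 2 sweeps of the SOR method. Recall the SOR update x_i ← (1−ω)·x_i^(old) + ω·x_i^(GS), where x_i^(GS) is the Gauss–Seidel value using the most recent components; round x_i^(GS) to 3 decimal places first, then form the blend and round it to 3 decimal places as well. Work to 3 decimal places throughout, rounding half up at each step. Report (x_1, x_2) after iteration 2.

(2.588, -0.754)

Iteration 1:
  x_1: GS value = (7 - (1)·0.000) / (3) = 2.333;  x_1 ← (1−ω)·0.000 + ω·2.333 = 2.730
  x_2: GS value = (-9 - (-2)·2.730) / (5) = -0.708;  x_2 ← (1−ω)·0.000 + ω·-0.708 = -0.828
Iteration 2:
  x_1: GS value = (7 - (1)·-0.828) / (3) = 2.609;  x_1 ← (1−ω)·2.730 + ω·2.609 = 2.588
  x_2: GS value = (-9 - (-2)·2.588) / (5) = -0.765;  x_2 ← (1−ω)·-0.828 + ω·-0.765 = -0.754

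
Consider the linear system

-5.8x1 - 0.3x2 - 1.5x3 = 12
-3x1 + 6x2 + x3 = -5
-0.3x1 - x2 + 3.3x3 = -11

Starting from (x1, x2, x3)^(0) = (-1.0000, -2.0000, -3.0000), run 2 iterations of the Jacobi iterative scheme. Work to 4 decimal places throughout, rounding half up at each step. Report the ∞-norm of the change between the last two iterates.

0.3363

Iteration 1:
  x1 = (12 - (-0.3)·-2.0000 - (-1.5)·-3.0000) / (-5.8) = -1.1897
  x2 = (-5 - (-3)·-1.0000 - (1)·-3.0000) / (6) = -0.8333
  x3 = (-11 - (-0.3)·-1.0000 - (-1)·-2.0000) / (3.3) = -4.0303
Iteration 2:
  x1 = (12 - (-0.3)·-0.8333 - (-1.5)·-4.0303) / (-5.8) = -0.9835
  x2 = (-5 - (-3)·-1.1897 - (1)·-4.0303) / (6) = -0.7565
  x3 = (-11 - (-0.3)·-1.1897 - (-1)·-0.8333) / (3.3) = -3.6940
Change: (0.2062, 0.0768, 0.3363) → max |·| = 0.3363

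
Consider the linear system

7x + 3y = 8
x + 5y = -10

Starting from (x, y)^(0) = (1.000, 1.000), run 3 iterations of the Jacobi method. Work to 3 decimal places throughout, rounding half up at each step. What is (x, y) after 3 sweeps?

(2.061, -2.417)

Iteration 1:
  x = (8 - (3)·1.000) / (7) = 0.714
  y = (-10 - (1)·1.000) / (5) = -2.200
Iteration 2:
  x = (8 - (3)·-2.200) / (7) = 2.086
  y = (-10 - (1)·0.714) / (5) = -2.143
Iteration 3:
  x = (8 - (3)·-2.143) / (7) = 2.061
  y = (-10 - (1)·2.086) / (5) = -2.417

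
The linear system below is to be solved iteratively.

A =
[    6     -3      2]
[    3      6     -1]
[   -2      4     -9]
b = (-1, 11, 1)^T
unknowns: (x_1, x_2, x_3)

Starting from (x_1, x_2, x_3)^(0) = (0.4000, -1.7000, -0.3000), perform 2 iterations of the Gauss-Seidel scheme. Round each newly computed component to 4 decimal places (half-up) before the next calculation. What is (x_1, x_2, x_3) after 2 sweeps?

(0.5912, 1.7192, 0.5216)

Iteration 1:
  x_1 = (-1 - (-3)·-1.7000 - (2)·-0.3000) / (6) = -0.9167
  x_2 = (11 - (3)·-0.9167 - (-1)·-0.3000) / (6) = 2.2417
  x_3 = (1 - (-2)·-0.9167 - (4)·2.2417) / (-9) = 1.0889
Iteration 2:
  x_1 = (-1 - (-3)·2.2417 - (2)·1.0889) / (6) = 0.5912
  x_2 = (11 - (3)·0.5912 - (-1)·1.0889) / (6) = 1.7192
  x_3 = (1 - (-2)·0.5912 - (4)·1.7192) / (-9) = 0.5216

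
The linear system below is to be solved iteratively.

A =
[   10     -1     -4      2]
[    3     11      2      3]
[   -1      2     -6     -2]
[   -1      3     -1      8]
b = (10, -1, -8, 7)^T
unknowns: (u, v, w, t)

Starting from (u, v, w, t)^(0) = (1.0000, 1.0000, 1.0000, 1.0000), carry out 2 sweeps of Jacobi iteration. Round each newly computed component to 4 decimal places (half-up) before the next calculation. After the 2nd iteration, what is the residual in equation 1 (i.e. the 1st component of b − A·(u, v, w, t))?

Iteration 1:
  u = (10 - (-1)·1.0000 - (-4)·1.0000 - (2)·1.0000) / (10) = 1.3000
  v = (-1 - (3)·1.0000 - (2)·1.0000 - (3)·1.0000) / (11) = -0.8182
  w = (-8 - (-1)·1.0000 - (2)·1.0000 - (-2)·1.0000) / (-6) = 1.1667
  t = (7 - (-1)·1.0000 - (3)·1.0000 - (-1)·1.0000) / (8) = 0.7500
Iteration 2:
  u = (10 - (-1)·-0.8182 - (-4)·1.1667 - (2)·0.7500) / (10) = 1.2349
  v = (-1 - (3)·1.3000 - (2)·1.1667 - (3)·0.7500) / (11) = -0.8621
  w = (-8 - (-1)·1.3000 - (2)·-0.8182 - (-2)·0.7500) / (-6) = 0.5939
  t = (7 - (-1)·1.3000 - (3)·-0.8182 - (-1)·1.1667) / (8) = 1.4902
Residual b − A·x = (-3.8159, -0.8800, 1.5029, -0.5065)

-3.8159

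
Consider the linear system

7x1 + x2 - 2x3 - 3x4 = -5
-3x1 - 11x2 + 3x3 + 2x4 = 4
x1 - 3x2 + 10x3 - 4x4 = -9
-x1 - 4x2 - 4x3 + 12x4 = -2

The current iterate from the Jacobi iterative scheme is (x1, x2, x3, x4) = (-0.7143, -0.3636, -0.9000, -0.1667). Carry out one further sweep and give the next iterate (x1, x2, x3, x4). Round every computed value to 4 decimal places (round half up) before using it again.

(-0.9909, -0.4446, -1.0043, -0.6474)

One sweep:
  x1 = (-5 - (1)·-0.3636 - (-2)·-0.9000 - (-3)·-0.1667) / (7) = -0.9909
  x2 = (4 - (-3)·-0.7143 - (3)·-0.9000 - (2)·-0.1667) / (-11) = -0.4446
  x3 = (-9 - (1)·-0.7143 - (-3)·-0.3636 - (-4)·-0.1667) / (10) = -1.0043
  x4 = (-2 - (-1)·-0.7143 - (-4)·-0.3636 - (-4)·-0.9000) / (12) = -0.6474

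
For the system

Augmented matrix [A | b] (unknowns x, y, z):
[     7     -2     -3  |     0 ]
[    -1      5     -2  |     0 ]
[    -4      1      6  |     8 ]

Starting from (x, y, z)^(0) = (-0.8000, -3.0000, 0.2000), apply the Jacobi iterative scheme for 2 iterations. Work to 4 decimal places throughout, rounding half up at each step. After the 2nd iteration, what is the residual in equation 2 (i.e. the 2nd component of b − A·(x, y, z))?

Iteration 1:
  x = (0 - (-2)·-3.0000 - (-3)·0.2000) / (7) = -0.7714
  y = (0 - (-1)·-0.8000 - (-2)·0.2000) / (5) = -0.0800
  z = (8 - (-4)·-0.8000 - (1)·-3.0000) / (6) = 1.3000
Iteration 2:
  x = (0 - (-2)·-0.0800 - (-3)·1.3000) / (7) = 0.5343
  y = (0 - (-1)·-0.7714 - (-2)·1.3000) / (5) = 0.3657
  z = (8 - (-4)·-0.7714 - (1)·-0.0800) / (6) = 0.8324
Residual b − A·x = (-0.5115, 0.3706, 4.7771)

0.3706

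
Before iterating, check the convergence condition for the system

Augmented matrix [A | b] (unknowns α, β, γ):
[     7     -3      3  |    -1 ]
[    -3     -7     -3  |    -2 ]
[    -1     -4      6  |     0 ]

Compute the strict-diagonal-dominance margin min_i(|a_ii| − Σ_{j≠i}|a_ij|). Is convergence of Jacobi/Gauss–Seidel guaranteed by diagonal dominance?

row 1: |7| − (3+3) = 1
row 2: |-7| − (3+3) = 1
row 3: |6| − (1+4) = 1
minimum over rows = 1 → strictly diagonally dominant (convergence guaranteed)

1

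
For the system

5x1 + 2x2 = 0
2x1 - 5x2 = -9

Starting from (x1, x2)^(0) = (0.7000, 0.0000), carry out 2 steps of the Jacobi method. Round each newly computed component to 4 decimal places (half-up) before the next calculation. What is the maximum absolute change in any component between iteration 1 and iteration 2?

0.8320

Iteration 1:
  x1 = (0 - (2)·0.0000) / (5) = 0.0000
  x2 = (-9 - (2)·0.7000) / (-5) = 2.0800
Iteration 2:
  x1 = (0 - (2)·2.0800) / (5) = -0.8320
  x2 = (-9 - (2)·0.0000) / (-5) = 1.8000
Change: (-0.8320, -0.2800) → max |·| = 0.8320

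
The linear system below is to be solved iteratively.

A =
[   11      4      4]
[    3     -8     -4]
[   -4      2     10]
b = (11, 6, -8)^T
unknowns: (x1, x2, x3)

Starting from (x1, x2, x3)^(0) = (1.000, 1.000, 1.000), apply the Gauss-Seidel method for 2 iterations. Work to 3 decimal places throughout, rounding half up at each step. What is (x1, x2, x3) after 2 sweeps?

(1.585, 0.075, -0.181)

Iteration 1:
  x1 = (11 - (4)·1.000 - (4)·1.000) / (11) = 0.273
  x2 = (6 - (3)·0.273 - (-4)·1.000) / (-8) = -1.148
  x3 = (-8 - (-4)·0.273 - (2)·-1.148) / (10) = -0.461
Iteration 2:
  x1 = (11 - (4)·-1.148 - (4)·-0.461) / (11) = 1.585
  x2 = (6 - (3)·1.585 - (-4)·-0.461) / (-8) = 0.075
  x3 = (-8 - (-4)·1.585 - (2)·0.075) / (10) = -0.181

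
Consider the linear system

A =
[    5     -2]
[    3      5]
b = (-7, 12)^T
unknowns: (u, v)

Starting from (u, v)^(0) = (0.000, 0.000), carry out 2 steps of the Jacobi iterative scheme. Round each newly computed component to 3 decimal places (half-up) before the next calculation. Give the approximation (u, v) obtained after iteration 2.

Iteration 1:
  u = (-7 - (-2)·0.000) / (5) = -1.400
  v = (12 - (3)·0.000) / (5) = 2.400
Iteration 2:
  u = (-7 - (-2)·2.400) / (5) = -0.440
  v = (12 - (3)·-1.400) / (5) = 3.240

(-0.440, 3.240)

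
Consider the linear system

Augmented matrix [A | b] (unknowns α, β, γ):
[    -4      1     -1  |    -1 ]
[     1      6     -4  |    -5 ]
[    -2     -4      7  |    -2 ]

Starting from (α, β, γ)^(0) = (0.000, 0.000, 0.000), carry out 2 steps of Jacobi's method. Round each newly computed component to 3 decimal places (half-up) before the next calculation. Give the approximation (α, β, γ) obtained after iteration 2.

(0.113, -1.066, -0.690)

Iteration 1:
  α = (-1 - (1)·0.000 - (-1)·0.000) / (-4) = 0.250
  β = (-5 - (1)·0.000 - (-4)·0.000) / (6) = -0.833
  γ = (-2 - (-2)·0.000 - (-4)·0.000) / (7) = -0.286
Iteration 2:
  α = (-1 - (1)·-0.833 - (-1)·-0.286) / (-4) = 0.113
  β = (-5 - (1)·0.250 - (-4)·-0.286) / (6) = -1.066
  γ = (-2 - (-2)·0.250 - (-4)·-0.833) / (7) = -0.690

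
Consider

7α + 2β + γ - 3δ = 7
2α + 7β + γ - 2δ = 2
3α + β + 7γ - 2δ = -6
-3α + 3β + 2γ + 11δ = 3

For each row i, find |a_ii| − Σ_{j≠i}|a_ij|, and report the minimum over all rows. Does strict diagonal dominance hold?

row 1: |7| − (2+1+3) = 1
row 2: |7| − (2+1+2) = 2
row 3: |7| − (3+1+2) = 1
row 4: |11| − (3+3+2) = 3
minimum over rows = 1 → strictly diagonally dominant (convergence guaranteed)

1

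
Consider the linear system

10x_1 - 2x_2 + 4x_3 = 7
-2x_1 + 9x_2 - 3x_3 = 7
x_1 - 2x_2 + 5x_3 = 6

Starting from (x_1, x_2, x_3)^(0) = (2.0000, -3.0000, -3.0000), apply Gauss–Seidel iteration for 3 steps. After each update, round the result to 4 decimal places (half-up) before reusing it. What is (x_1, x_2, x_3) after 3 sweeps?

(0.2930, 1.3775, 1.6924)

Iteration 1:
  x_1 = (7 - (-2)·-3.0000 - (4)·-3.0000) / (10) = 1.3000
  x_2 = (7 - (-2)·1.3000 - (-3)·-3.0000) / (9) = 0.0667
  x_3 = (6 - (1)·1.3000 - (-2)·0.0667) / (5) = 0.9667
Iteration 2:
  x_1 = (7 - (-2)·0.0667 - (4)·0.9667) / (10) = 0.3267
  x_2 = (7 - (-2)·0.3267 - (-3)·0.9667) / (9) = 1.1726
  x_3 = (6 - (1)·0.3267 - (-2)·1.1726) / (5) = 1.6037
Iteration 3:
  x_1 = (7 - (-2)·1.1726 - (4)·1.6037) / (10) = 0.2930
  x_2 = (7 - (-2)·0.2930 - (-3)·1.6037) / (9) = 1.3775
  x_3 = (6 - (1)·0.2930 - (-2)·1.3775) / (5) = 1.6924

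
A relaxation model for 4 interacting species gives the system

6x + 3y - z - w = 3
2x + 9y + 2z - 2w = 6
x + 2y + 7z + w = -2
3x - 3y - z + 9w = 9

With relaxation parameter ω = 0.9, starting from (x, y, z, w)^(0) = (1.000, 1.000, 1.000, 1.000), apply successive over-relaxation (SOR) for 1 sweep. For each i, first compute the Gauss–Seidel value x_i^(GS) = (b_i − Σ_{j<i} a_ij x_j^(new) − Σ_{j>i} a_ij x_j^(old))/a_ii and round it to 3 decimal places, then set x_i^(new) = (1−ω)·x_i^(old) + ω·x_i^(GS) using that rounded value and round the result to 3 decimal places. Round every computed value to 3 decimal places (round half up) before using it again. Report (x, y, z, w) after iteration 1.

(0.400, 0.620, -0.497, 1.016)

Iteration 1:
  x: GS value = (3 - (3)·1.000 - (-1)·1.000 - (-1)·1.000) / (6) = 0.333;  x ← (1−ω)·1.000 + ω·0.333 = 0.400
  y: GS value = (6 - (2)·0.400 - (2)·1.000 - (-2)·1.000) / (9) = 0.578;  y ← (1−ω)·1.000 + ω·0.578 = 0.620
  z: GS value = (-2 - (1)·0.400 - (2)·0.620 - (1)·1.000) / (7) = -0.663;  z ← (1−ω)·1.000 + ω·-0.663 = -0.497
  w: GS value = (9 - (3)·0.400 - (-3)·0.620 - (-1)·-0.497) / (9) = 1.018;  w ← (1−ω)·1.000 + ω·1.018 = 1.016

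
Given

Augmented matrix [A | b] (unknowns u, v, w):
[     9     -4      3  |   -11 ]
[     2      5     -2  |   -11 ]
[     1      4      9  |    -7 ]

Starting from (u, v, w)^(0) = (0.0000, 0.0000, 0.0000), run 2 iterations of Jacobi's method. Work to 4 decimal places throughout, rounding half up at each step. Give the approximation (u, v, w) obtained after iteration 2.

(-1.9407, -2.0222, 0.3358)

Iteration 1:
  u = (-11 - (-4)·0.0000 - (3)·0.0000) / (9) = -1.2222
  v = (-11 - (2)·0.0000 - (-2)·0.0000) / (5) = -2.2000
  w = (-7 - (1)·0.0000 - (4)·0.0000) / (9) = -0.7778
Iteration 2:
  u = (-11 - (-4)·-2.2000 - (3)·-0.7778) / (9) = -1.9407
  v = (-11 - (2)·-1.2222 - (-2)·-0.7778) / (5) = -2.0222
  w = (-7 - (1)·-1.2222 - (4)·-2.2000) / (9) = 0.3358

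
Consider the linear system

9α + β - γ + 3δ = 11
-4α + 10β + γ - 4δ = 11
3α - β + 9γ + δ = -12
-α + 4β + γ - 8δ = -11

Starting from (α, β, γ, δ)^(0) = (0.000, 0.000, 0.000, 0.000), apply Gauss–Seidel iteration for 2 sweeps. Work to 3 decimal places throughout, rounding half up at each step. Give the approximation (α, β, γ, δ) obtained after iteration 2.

(0.265, 2.091, -1.392, 2.213)

Iteration 1:
  α = (11 - (1)·0.000 - (-1)·0.000 - (3)·0.000) / (9) = 1.222
  β = (11 - (-4)·1.222 - (1)·0.000 - (-4)·0.000) / (10) = 1.589
  γ = (-12 - (3)·1.222 - (-1)·1.589 - (1)·0.000) / (9) = -1.564
  δ = (-11 - (-1)·1.222 - (4)·1.589 - (1)·-1.564) / (-8) = 1.821
Iteration 2:
  α = (11 - (1)·1.589 - (-1)·-1.564 - (3)·1.821) / (9) = 0.265
  β = (11 - (-4)·0.265 - (1)·-1.564 - (-4)·1.821) / (10) = 2.091
  γ = (-12 - (3)·0.265 - (-1)·2.091 - (1)·1.821) / (9) = -1.392
  δ = (-11 - (-1)·0.265 - (4)·2.091 - (1)·-1.392) / (-8) = 2.213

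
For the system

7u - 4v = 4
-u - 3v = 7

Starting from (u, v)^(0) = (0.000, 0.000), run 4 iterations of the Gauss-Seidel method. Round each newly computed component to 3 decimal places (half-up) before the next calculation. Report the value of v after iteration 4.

-2.117

Iteration 1:
  u = (4 - (-4)·0.000) / (7) = 0.571
  v = (7 - (-1)·0.571) / (-3) = -2.524
Iteration 2:
  u = (4 - (-4)·-2.524) / (7) = -0.871
  v = (7 - (-1)·-0.871) / (-3) = -2.043
Iteration 3:
  u = (4 - (-4)·-2.043) / (7) = -0.596
  v = (7 - (-1)·-0.596) / (-3) = -2.135
Iteration 4:
  u = (4 - (-4)·-2.135) / (7) = -0.649
  v = (7 - (-1)·-0.649) / (-3) = -2.117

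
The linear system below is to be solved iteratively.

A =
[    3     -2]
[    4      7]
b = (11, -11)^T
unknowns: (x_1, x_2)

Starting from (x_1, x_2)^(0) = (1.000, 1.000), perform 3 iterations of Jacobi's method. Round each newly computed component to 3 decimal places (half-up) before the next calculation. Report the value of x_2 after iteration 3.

-2.850

Iteration 1:
  x_1 = (11 - (-2)·1.000) / (3) = 4.333
  x_2 = (-11 - (4)·1.000) / (7) = -2.143
Iteration 2:
  x_1 = (11 - (-2)·-2.143) / (3) = 2.238
  x_2 = (-11 - (4)·4.333) / (7) = -4.047
Iteration 3:
  x_1 = (11 - (-2)·-4.047) / (3) = 0.969
  x_2 = (-11 - (4)·2.238) / (7) = -2.850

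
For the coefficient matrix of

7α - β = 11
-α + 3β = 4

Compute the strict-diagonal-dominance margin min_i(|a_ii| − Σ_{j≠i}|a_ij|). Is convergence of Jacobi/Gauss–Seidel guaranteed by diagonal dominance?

row 1: |7| − (1) = 6
row 2: |3| − (1) = 2
minimum over rows = 2 → strictly diagonally dominant (convergence guaranteed)

2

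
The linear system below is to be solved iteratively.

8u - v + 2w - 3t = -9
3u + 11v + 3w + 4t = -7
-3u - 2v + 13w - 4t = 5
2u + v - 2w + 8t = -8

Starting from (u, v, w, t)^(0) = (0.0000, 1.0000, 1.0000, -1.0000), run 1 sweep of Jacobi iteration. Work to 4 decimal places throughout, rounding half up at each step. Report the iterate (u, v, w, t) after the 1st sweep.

Iteration 1:
  u = (-9 - (-1)·1.0000 - (2)·1.0000 - (-3)·-1.0000) / (8) = -1.6250
  v = (-7 - (3)·0.0000 - (3)·1.0000 - (4)·-1.0000) / (11) = -0.5455
  w = (5 - (-3)·0.0000 - (-2)·1.0000 - (-4)·-1.0000) / (13) = 0.2308
  t = (-8 - (2)·0.0000 - (1)·1.0000 - (-2)·1.0000) / (8) = -0.8750

(-1.6250, -0.5455, 0.2308, -0.8750)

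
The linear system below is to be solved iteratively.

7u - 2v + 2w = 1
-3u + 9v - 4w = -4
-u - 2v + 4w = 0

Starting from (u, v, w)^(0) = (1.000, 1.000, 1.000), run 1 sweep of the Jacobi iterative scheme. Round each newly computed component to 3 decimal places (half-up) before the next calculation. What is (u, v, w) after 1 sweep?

(0.143, 0.333, 0.750)

Iteration 1:
  u = (1 - (-2)·1.000 - (2)·1.000) / (7) = 0.143
  v = (-4 - (-3)·1.000 - (-4)·1.000) / (9) = 0.333
  w = (0 - (-1)·1.000 - (-2)·1.000) / (4) = 0.750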